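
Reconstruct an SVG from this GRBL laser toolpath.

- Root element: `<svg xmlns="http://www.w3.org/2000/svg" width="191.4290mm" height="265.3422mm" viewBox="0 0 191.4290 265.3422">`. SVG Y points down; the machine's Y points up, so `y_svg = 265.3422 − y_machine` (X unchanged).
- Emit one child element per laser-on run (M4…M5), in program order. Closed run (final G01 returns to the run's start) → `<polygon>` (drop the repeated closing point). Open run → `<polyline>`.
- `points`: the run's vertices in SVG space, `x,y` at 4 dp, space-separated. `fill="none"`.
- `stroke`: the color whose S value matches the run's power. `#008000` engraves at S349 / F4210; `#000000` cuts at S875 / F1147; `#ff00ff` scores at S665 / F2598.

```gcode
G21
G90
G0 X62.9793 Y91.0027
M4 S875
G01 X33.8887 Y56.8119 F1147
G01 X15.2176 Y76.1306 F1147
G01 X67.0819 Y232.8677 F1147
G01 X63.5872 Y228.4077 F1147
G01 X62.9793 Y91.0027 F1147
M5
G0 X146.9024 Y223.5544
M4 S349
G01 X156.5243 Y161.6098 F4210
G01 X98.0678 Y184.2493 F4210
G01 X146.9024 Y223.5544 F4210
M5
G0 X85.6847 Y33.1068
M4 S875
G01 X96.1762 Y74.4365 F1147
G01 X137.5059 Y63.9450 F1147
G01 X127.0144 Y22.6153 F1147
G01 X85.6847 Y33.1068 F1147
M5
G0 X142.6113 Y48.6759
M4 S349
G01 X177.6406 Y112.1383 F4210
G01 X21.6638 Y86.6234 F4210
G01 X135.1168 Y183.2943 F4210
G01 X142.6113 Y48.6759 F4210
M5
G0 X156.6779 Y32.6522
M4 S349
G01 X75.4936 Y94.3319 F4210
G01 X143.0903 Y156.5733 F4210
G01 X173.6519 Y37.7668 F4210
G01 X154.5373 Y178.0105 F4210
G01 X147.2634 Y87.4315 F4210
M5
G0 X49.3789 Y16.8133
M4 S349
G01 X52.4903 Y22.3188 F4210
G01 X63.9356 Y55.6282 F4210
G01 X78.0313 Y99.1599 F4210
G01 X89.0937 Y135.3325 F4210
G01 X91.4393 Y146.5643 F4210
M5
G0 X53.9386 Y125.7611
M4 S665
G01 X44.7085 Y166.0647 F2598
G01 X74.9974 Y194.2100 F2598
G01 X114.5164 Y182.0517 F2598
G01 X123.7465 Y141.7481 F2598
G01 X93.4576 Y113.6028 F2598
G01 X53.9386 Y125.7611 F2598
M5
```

<svg xmlns="http://www.w3.org/2000/svg" width="191.4290mm" height="265.3422mm" viewBox="0 0 191.4290 265.3422">
  <polygon points="62.9793,174.3395 33.8887,208.5303 15.2176,189.2116 67.0819,32.4745 63.5872,36.9345" fill="none" stroke="#000000"/>
  <polygon points="146.9024,41.7878 156.5243,103.7324 98.0678,81.0929" fill="none" stroke="#008000"/>
  <polygon points="85.6847,232.2354 96.1762,190.9057 137.5059,201.3972 127.0144,242.7269" fill="none" stroke="#000000"/>
  <polygon points="142.6113,216.6663 177.6406,153.2039 21.6638,178.7188 135.1168,82.0479" fill="none" stroke="#008000"/>
  <polyline points="156.6779,232.6900 75.4936,171.0103 143.0903,108.7689 173.6519,227.5754 154.5373,87.3317 147.2634,177.9107" fill="none" stroke="#008000"/>
  <polyline points="49.3789,248.5289 52.4903,243.0234 63.9356,209.7140 78.0313,166.1823 89.0937,130.0097 91.4393,118.7779" fill="none" stroke="#008000"/>
  <polygon points="53.9386,139.5811 44.7085,99.2775 74.9974,71.1322 114.5164,83.2905 123.7465,123.5941 93.4576,151.7394" fill="none" stroke="#ff00ff"/>
</svg>

Machine Y-up, SVG Y-down with viewBox height 265.3422, so y_svg = 265.3422 − y_machine; X carries over.

Run 1: power S875 maps to stroke `#000000` (cut). The run returns to its start, so emit a `<polygon>` with points (Y-flipped): 62.9793,174.3395 33.8887,208.5303 15.2176,189.2116 67.0819,32.4745 63.5872,36.9345.

Run 2: S349 ⇒ engrave layer `#008000`. The run returns to its start, so emit a `<polygon>` with points (Y-flipped): 146.9024,41.7878 156.5243,103.7324 98.0678,81.0929.

Run 3: the run's S875 means `#000000` (cut). The run returns to its start, so emit a `<polygon>` with points (Y-flipped): 85.6847,232.2354 96.1762,190.9057 137.5059,201.3972 127.0144,242.7269.

Run 4: the run's S349 means `#008000` (engrave). The run returns to its start, so emit a `<polygon>` with points (Y-flipped): 142.6113,216.6663 177.6406,153.2039 21.6638,178.7188 135.1168,82.0479.

Run 5: power S349 maps to stroke `#008000` (engrave). The run is open, so emit a `<polyline>` with points (Y-flipped): 156.6779,232.6900 75.4936,171.0103 143.0903,108.7689 173.6519,227.5754 154.5373,87.3317 147.2634,177.9107.

Run 6: power S349 maps to stroke `#008000` (engrave). The run is open, so emit a `<polyline>` with points (Y-flipped): 49.3789,248.5289 52.4903,243.0234 63.9356,209.7140 78.0313,166.1823 89.0937,130.0097 91.4393,118.7779.

Run 7: S665 ⇒ score layer `#ff00ff`. The run returns to its start, so emit a `<polygon>` with points (Y-flipped): 53.9386,139.5811 44.7085,99.2775 74.9974,71.1322 114.5164,83.2905 123.7465,123.5941 93.4576,151.7394.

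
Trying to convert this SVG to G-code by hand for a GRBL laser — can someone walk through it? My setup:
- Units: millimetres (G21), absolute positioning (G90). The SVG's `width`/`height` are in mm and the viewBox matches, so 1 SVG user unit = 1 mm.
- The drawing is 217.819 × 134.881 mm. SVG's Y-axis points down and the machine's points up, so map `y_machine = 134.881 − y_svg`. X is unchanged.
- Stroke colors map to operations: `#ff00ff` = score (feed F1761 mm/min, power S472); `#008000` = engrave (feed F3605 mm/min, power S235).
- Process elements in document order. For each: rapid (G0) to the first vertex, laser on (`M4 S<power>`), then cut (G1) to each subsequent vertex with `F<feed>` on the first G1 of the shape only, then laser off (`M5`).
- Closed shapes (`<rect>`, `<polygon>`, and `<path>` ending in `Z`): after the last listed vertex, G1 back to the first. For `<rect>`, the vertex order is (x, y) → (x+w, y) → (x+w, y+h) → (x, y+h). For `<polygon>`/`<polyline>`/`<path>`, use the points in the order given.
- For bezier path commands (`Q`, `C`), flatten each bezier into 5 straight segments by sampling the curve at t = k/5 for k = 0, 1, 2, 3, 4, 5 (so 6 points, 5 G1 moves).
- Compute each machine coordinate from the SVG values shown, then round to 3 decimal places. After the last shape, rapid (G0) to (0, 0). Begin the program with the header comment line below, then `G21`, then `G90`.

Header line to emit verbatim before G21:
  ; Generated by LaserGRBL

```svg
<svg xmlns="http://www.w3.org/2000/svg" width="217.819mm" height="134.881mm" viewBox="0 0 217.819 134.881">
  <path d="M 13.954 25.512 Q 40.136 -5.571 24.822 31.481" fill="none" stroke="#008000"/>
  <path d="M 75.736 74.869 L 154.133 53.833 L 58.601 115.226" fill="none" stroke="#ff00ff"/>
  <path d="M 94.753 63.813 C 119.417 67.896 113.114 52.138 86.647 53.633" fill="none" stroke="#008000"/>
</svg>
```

; Generated by LaserGRBL
G21
G90
G0 X13.954 Y109.369
M4 S235
G1 X22.767 Y119.077 F3605
G1 X28.260 Y123.334
G1 X30.434 Y122.140
G1 X29.288 Y115.495
G1 X24.822 Y103.400
M5
G0 X75.736 Y60.012
M4 S472
G1 X154.133 Y81.048 F1761
G1 X58.601 Y19.655
M5
G0 X94.753 Y71.068
M4 S235
G1 X105.922 Y70.702 F3605
G1 X110.177 Y73.318
G1 X108.037 Y77.135
G1 X100.021 Y80.371
G1 X86.647 Y81.248
M5
G0 X0.000 Y0.000

viewBox `0 0 217.819 134.881` with mm width/height → 1 unit = 1 mm. Flip: y_m = 134.881 − y_svg.

**Shape 1** — `<path>` quadratic bezier, stroke `#008000` → engrave (S235, F3605). Control points (SVG): P0=(13.954,25.512), P1=(40.136,-5.571), P2=(24.822,31.481); sampled at t=k/5. Machine vertices: (13.954,109.369) → (22.767,119.077) → (28.260,123.334) → (30.434,122.140) → (29.288,115.495) → (24.822,103.400). Open path.

**Shape 2** — `<path>` open polyline, stroke `#ff00ff` → score (S472, F1761). Machine vertices: (75.736,60.012) → (154.133,81.048) → (58.601,19.655). Open path.

**Shape 3** — `<path>` cubic bezier, stroke `#008000` → engrave (S235, F3605). Control points (SVG): P0=(94.753,63.813), P1=(119.417,67.896), P2=(113.114,52.138), P3=(86.647,53.633); sampled at t=k/5. Machine vertices: (94.753,71.068) → (105.922,70.702) → (110.177,73.318) → (108.037,77.135) → (100.021,80.371) → (86.647,81.248). Open path.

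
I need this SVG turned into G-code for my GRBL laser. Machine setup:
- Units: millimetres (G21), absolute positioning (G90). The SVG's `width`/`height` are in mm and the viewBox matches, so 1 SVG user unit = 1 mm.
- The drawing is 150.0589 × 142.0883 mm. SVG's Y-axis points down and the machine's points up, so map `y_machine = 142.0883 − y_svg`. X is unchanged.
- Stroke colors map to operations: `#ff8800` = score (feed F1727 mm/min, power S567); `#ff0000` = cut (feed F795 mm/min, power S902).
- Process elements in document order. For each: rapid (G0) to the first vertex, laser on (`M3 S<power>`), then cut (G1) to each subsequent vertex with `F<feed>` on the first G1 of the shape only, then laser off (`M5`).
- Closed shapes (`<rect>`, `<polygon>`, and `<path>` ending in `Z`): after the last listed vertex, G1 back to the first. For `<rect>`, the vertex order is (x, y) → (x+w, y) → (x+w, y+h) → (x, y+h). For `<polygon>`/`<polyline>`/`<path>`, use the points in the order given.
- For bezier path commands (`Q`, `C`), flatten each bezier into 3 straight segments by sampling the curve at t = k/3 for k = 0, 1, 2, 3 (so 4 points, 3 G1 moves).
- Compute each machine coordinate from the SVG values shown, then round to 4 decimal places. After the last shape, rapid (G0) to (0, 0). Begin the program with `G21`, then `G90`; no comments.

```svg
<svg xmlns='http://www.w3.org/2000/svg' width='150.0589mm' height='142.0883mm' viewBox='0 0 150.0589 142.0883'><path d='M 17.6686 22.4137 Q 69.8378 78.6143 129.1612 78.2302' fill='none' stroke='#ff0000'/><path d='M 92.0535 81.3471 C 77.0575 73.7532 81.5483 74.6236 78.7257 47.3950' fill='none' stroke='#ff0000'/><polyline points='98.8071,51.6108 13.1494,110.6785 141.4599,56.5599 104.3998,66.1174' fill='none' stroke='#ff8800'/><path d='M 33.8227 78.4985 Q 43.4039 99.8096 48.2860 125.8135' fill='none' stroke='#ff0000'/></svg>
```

Since the viewBox matches the mm dimensions, user units are millimetres directly. The only transform is the Y-flip y_m = 142.0883 − y_svg.

Shape 1 is a quadratic bezier drawn with `<path>`. Its stroke #ff0000 means cut at S902, F795. After flipping Y the toolpath is (17.6686,119.6746) → (53.2430,88.4947) → (90.4072,69.8892) → (129.1612,63.8581).

Shape 2 is a cubic bezier drawn with `<path>`. Its stroke #ff0000 means cut at S902, F795. After flipping Y the toolpath is (92.0535,60.7412) → (82.5605,66.8679) → (80.1031,75.4768) → (78.7257,94.6933).

Shape 3 is a open polyline drawn with `<polyline>`. Its stroke #ff8800 means score at S567, F1727. After flipping Y the toolpath is (98.8071,90.4775) → (13.1494,31.4098) → (141.4599,85.5284) → (104.3998,75.9709).

Shape 4 is a quadratic bezier drawn with `<path>`. Its stroke #ff0000 means cut at S902, F795. After flipping Y the toolpath is (33.8227,63.5898) → (39.6880,48.8610) → (44.5091,33.0893) → (48.2860,16.2748).

G21
G90
G0 X17.6686 Y119.6746
M3 S902
G1 X53.2430 Y88.4947 F795
G1 X90.4072 Y69.8892
G1 X129.1612 Y63.8581
M5
G0 X92.0535 Y60.7412
M3 S902
G1 X82.5605 Y66.8679 F795
G1 X80.1031 Y75.4768
G1 X78.7257 Y94.6933
M5
G0 X98.8071 Y90.4775
M3 S567
G1 X13.1494 Y31.4098 F1727
G1 X141.4599 Y85.5284
G1 X104.3998 Y75.9709
M5
G0 X33.8227 Y63.5898
M3 S902
G1 X39.6880 Y48.8610 F795
G1 X44.5091 Y33.0893
G1 X48.2860 Y16.2748
M5
G0 X0.0000 Y0.0000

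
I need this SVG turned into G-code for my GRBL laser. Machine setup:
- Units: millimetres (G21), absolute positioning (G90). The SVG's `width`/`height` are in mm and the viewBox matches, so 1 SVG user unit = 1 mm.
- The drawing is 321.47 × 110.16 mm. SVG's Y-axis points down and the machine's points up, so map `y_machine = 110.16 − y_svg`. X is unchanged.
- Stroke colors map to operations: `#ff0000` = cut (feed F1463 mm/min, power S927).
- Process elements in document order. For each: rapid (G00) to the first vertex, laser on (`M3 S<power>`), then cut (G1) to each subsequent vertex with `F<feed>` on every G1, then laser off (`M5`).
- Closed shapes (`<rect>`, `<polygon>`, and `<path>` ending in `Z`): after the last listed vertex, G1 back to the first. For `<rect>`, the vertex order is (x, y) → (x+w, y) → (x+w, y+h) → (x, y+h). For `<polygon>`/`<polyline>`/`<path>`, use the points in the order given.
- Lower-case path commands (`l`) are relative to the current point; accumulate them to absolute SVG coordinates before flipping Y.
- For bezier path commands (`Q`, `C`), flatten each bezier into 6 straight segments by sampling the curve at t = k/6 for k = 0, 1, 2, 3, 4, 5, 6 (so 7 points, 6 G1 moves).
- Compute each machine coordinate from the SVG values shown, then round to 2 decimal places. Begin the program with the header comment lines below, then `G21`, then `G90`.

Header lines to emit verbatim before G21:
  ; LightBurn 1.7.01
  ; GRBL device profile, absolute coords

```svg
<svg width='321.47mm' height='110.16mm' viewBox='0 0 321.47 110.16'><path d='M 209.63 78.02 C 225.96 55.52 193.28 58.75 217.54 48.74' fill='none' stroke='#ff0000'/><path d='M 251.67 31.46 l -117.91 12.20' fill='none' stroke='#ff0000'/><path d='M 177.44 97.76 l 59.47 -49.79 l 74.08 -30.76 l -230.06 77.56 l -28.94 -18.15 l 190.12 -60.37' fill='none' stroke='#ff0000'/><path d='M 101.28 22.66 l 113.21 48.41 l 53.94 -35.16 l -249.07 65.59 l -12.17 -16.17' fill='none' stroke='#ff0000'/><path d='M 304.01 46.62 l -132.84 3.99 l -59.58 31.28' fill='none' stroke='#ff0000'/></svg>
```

; LightBurn 1.7.01
; GRBL device profile, absolute coords
G21
G90
G00 X209.63 Y32.14
M3 S927
G1 X214.20 Y41.43 F1463
G1 X213.55 Y47.51 F1463
G1 X210.61 Y51.46 F1463
G1 X208.34 Y54.38 F1463
G1 X209.66 Y57.34 F1463
G1 X217.54 Y61.42 F1463
M5
G00 X251.67 Y78.70
M3 S927
G1 X133.76 Y66.50 F1463
M5
G00 X177.44 Y12.40
M3 S927
G1 X236.91 Y62.19 F1463
G1 X310.99 Y92.95 F1463
G1 X80.93 Y15.39 F1463
G1 X51.99 Y33.54 F1463
G1 X242.11 Y93.91 F1463
M5
G00 X101.28 Y87.50
M3 S927
G1 X214.49 Y39.09 F1463
G1 X268.43 Y74.25 F1463
G1 X19.36 Y8.66 F1463
G1 X7.19 Y24.83 F1463
M5
G00 X304.01 Y63.54
M3 S927
G1 X171.17 Y59.55 F1463
G1 X111.59 Y28.27 F1463
M5

Since the viewBox matches the mm dimensions, user units are millimetres directly. The only transform is the Y-flip y_m = 110.16 − y_svg.

Shape 1 is a cubic bezier drawn with `<path>`. Its stroke #ff0000 means cut at S927, F1463. After flipping Y the toolpath is (209.63,32.14) → (214.20,41.43) → (213.55,47.51) → (210.61,51.46) → (208.34,54.38) → (209.66,57.34) → (217.54,61.42).

Shape 2 is a line segment drawn with `<path>`. Its stroke #ff0000 means cut at S927, F1463. After flipping Y the toolpath is (251.67,78.70) → (133.76,66.50).

Shape 3 is a open polyline drawn with `<path>`. Its stroke #ff0000 means cut at S927, F1463. After flipping Y the toolpath is (177.44,12.40) → (236.91,62.19) → (310.99,92.95) → (80.93,15.39) → (51.99,33.54) → (242.11,93.91).

Shape 4 is a open polyline drawn with `<path>`. Its stroke #ff0000 means cut at S927, F1463. After flipping Y the toolpath is (101.28,87.50) → (214.49,39.09) → (268.43,74.25) → (19.36,8.66) → (7.19,24.83).

Shape 5 is a open polyline drawn with `<path>`. Its stroke #ff0000 means cut at S927, F1463. After flipping Y the toolpath is (304.01,63.54) → (171.17,59.55) → (111.59,28.27).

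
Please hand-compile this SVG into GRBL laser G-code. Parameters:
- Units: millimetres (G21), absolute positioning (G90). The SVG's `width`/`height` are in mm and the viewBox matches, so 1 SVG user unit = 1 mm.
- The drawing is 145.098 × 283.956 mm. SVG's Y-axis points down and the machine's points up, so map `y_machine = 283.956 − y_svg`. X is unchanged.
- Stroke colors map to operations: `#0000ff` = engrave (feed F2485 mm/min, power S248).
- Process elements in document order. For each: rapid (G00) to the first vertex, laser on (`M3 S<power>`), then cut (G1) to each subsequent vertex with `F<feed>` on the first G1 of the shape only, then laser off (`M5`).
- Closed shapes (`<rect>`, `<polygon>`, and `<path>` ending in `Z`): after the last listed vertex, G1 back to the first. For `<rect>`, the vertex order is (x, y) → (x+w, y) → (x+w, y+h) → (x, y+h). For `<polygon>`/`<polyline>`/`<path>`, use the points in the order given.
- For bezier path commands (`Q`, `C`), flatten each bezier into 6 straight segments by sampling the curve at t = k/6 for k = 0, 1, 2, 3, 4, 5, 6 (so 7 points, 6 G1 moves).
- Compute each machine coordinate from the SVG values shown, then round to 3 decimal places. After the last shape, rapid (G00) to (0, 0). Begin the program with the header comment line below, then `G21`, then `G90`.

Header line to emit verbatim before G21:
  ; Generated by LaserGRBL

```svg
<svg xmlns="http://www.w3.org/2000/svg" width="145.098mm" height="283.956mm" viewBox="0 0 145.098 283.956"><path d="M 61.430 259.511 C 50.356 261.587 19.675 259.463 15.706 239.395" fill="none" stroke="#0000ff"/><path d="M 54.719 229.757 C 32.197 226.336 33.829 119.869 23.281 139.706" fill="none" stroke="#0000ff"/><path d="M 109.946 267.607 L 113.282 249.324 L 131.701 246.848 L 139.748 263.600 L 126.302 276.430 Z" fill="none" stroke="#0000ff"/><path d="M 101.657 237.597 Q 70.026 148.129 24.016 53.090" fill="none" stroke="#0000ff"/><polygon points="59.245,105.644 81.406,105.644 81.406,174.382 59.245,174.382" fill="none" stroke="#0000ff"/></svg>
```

Since the viewBox matches the mm dimensions, user units are millimetres directly. The only transform is the Y-flip y_m = 283.956 − y_svg.

Shape 1 is a cubic bezier drawn with `<path>`. Its stroke #0000ff means engrave at S248, F2485. After flipping Y the toolpath is (61.430,24.445) → (54.474,23.821) → (45.536,24.278) → (35.904,26.199) → (26.863,29.965) → (19.702,35.959) → (15.706,44.561).

Shape 2 is a cubic bezier drawn with `<path>`. Its stroke #0000ff means engrave at S248, F2485. After flipping Y the toolpath is (54.719,54.199) → (45.303,63.435) → (38.903,83.474) → (34.510,107.946) → (31.115,130.480) → (27.708,144.705) → (23.281,144.250).

Shape 3 is a regular polygon drawn with `<path>`. Its stroke #0000ff means engrave at S248, F2485. After flipping Y the toolpath is (109.946,16.349) → (113.282,34.632) → (131.701,37.108) → (139.748,20.356) → (126.302,7.526) → (109.946,16.349), returning to the start.

Shape 4 is a quadratic bezier drawn with `<path>`. Its stroke #0000ff means engrave at S248, F2485. After flipping Y the toolpath is (101.657,46.359) → (90.714,76.336) → (78.972,106.623) → (66.431,137.220) → (53.092,168.126) → (38.953,199.341) → (24.016,230.866).

Shape 5 is a rectangle drawn with `<polygon>`. Its stroke #0000ff means engrave at S248, F2485. After flipping Y the toolpath is (59.245,178.312) → (81.406,178.312) → (81.406,109.574) → (59.245,109.574) → (59.245,178.312), returning to the start.

; Generated by LaserGRBL
G21
G90
G00 X61.430 Y24.445
M3 S248
G1 X54.474 Y23.821 F2485
G1 X45.536 Y24.278
G1 X35.904 Y26.199
G1 X26.863 Y29.965
G1 X19.702 Y35.959
G1 X15.706 Y44.561
M5
G00 X54.719 Y54.199
M3 S248
G1 X45.303 Y63.435 F2485
G1 X38.903 Y83.474
G1 X34.510 Y107.946
G1 X31.115 Y130.480
G1 X27.708 Y144.705
G1 X23.281 Y144.250
M5
G00 X109.946 Y16.349
M3 S248
G1 X113.282 Y34.632 F2485
G1 X131.701 Y37.108
G1 X139.748 Y20.356
G1 X126.302 Y7.526
G1 X109.946 Y16.349
M5
G00 X101.657 Y46.359
M3 S248
G1 X90.714 Y76.336 F2485
G1 X78.972 Y106.623
G1 X66.431 Y137.220
G1 X53.092 Y168.126
G1 X38.953 Y199.341
G1 X24.016 Y230.866
M5
G00 X59.245 Y178.312
M3 S248
G1 X81.406 Y178.312 F2485
G1 X81.406 Y109.574
G1 X59.245 Y109.574
G1 X59.245 Y178.312
M5
G00 X0.000 Y0.000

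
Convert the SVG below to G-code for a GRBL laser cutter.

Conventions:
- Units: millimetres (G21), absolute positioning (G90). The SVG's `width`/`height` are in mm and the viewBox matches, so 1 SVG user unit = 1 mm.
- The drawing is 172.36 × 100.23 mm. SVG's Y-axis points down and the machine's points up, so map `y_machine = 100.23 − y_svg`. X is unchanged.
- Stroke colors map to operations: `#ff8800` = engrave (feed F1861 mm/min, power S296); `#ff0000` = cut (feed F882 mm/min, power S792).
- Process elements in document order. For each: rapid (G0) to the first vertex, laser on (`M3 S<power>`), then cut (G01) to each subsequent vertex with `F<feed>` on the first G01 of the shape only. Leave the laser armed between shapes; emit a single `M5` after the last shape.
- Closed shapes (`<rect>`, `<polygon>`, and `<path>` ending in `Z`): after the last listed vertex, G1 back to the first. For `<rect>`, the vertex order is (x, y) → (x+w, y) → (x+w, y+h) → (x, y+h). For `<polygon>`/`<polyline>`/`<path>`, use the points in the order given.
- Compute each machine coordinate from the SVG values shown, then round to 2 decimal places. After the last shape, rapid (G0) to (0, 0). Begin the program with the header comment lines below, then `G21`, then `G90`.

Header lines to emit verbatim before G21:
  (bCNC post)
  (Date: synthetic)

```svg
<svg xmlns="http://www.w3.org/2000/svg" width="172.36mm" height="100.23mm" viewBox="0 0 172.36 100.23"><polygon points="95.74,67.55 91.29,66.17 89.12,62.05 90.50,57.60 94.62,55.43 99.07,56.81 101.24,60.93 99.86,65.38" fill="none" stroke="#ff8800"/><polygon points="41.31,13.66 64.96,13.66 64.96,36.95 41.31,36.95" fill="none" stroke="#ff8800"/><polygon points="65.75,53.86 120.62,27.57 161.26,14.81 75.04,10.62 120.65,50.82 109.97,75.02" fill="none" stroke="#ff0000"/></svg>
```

Since the viewBox matches the mm dimensions, user units are millimetres directly. The only transform is the Y-flip y_m = 100.23 − y_svg.

Shape 1 is a regular polygon drawn with `<polygon>`. Its stroke #ff8800 means engrave at S296, F1861. After flipping Y the toolpath is (95.74,32.68) → (91.29,34.06) → (89.12,38.18) → (90.50,42.63) → (94.62,44.80) → (99.07,43.42) → (101.24,39.30) → (99.86,34.85) → (95.74,32.68), returning to the start.

Shape 2 is a rectangle drawn with `<polygon>`. Its stroke #ff8800 means engrave at S296, F1861. After flipping Y the toolpath is (41.31,86.57) → (64.96,86.57) → (64.96,63.28) → (41.31,63.28) → (41.31,86.57), returning to the start.

Shape 3 is a closed polygon drawn with `<polygon>`. Its stroke #ff0000 means cut at S792, F882. After flipping Y the toolpath is (65.75,46.37) → (120.62,72.66) → (161.26,85.42) → (75.04,89.61) → (120.65,49.41) → (109.97,25.21) → (65.75,46.37), returning to the start.

(bCNC post)
(Date: synthetic)
G21
G90
G0 X95.74 Y32.68
M3 S296
G01 X91.29 Y34.06 F1861
G01 X89.12 Y38.18
G01 X90.50 Y42.63
G01 X94.62 Y44.80
G01 X99.07 Y43.42
G01 X101.24 Y39.30
G01 X99.86 Y34.85
G01 X95.74 Y32.68
G0 X41.31 Y86.57
M3 S296
G01 X64.96 Y86.57 F1861
G01 X64.96 Y63.28
G01 X41.31 Y63.28
G01 X41.31 Y86.57
G0 X65.75 Y46.37
M3 S792
G01 X120.62 Y72.66 F882
G01 X161.26 Y85.42
G01 X75.04 Y89.61
G01 X120.65 Y49.41
G01 X109.97 Y25.21
G01 X65.75 Y46.37
M5
G0 X0.00 Y0.00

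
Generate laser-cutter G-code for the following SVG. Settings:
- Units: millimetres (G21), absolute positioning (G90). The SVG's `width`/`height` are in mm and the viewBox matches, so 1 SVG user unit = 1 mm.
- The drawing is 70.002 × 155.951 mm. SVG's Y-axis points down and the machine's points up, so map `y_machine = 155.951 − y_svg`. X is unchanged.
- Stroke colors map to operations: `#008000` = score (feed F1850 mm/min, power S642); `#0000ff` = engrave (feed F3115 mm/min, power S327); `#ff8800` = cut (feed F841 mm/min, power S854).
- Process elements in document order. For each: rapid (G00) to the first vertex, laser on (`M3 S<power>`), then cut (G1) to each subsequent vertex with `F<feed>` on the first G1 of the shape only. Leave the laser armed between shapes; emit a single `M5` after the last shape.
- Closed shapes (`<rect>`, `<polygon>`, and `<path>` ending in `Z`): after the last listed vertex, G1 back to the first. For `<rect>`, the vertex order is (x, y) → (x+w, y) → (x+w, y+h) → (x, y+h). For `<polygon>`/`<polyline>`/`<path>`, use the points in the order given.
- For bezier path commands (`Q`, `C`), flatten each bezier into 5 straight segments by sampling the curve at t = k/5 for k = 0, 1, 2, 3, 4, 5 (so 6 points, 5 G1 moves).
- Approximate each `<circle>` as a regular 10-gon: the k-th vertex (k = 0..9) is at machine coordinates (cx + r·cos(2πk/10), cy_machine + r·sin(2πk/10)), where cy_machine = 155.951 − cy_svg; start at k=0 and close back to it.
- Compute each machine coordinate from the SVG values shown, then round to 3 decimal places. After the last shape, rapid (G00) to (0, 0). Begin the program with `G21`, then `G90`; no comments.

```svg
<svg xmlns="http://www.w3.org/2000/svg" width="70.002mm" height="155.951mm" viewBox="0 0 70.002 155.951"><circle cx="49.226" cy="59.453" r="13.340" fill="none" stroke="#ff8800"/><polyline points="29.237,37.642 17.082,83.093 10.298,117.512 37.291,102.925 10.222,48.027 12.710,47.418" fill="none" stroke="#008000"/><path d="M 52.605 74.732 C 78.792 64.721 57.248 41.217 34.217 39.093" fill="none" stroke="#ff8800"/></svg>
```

G21
G90
G00 X62.566 Y96.498
M3 S854
G1 X60.018 Y104.339 F841
G1 X53.348 Y109.185
G1 X45.104 Y109.185
G1 X38.434 Y104.339
G1 X35.886 Y96.498
G1 X38.434 Y88.657
G1 X45.104 Y83.811
G1 X53.348 Y83.811
G1 X60.018 Y88.657
G1 X62.566 Y96.498
G00 X29.237 Y118.309
M3 S642
G1 X17.082 Y72.858 F1850
G1 X10.298 Y38.439
G1 X37.291 Y53.026
G1 X10.222 Y107.924
G1 X12.710 Y108.533
G00 X52.605 Y81.219
M3 S854
G1 X62.959 Y88.566 F841
G1 X64.078 Y97.477
G1 X58.181 Y106.279
G1 X47.487 Y113.297
G1 X34.217 Y116.858
M5
G00 X0.000 Y0.000

viewBox `0 0 70.002 155.951` with mm width/height → 1 unit = 1 mm. Flip: y_m = 155.951 − y_svg.

**Shape 1** — `<circle>` circle, stroke `#ff8800` → cut (S854, F841). Machine vertices: (62.566,96.498) → (60.018,104.339) → (53.348,109.185) → (45.104,109.185) → (38.434,104.339) → (35.886,96.498) → (38.434,88.657) → (45.104,83.811) → (53.348,83.811) → (60.018,88.657) → (62.566,96.498). Closed: final G1 returns to the first vertex.

**Shape 2** — `<polyline>` open polyline, stroke `#008000` → score (S642, F1850). Machine vertices: (29.237,118.309) → (17.082,72.858) → (10.298,38.439) → (37.291,53.026) → (10.222,107.924) → (12.710,108.533). Open path.

**Shape 3** — `<path>` cubic bezier, stroke `#ff8800` → cut (S854, F841). Control points (SVG): P0=(52.605,74.732), P1=(78.792,64.721), P2=(57.248,41.217), P3=(34.217,39.093); sampled at t=k/5. Machine vertices: (52.605,81.219) → (62.959,88.566) → (64.078,97.477) → (58.181,106.279) → (47.487,113.297) → (34.217,116.858). Open path.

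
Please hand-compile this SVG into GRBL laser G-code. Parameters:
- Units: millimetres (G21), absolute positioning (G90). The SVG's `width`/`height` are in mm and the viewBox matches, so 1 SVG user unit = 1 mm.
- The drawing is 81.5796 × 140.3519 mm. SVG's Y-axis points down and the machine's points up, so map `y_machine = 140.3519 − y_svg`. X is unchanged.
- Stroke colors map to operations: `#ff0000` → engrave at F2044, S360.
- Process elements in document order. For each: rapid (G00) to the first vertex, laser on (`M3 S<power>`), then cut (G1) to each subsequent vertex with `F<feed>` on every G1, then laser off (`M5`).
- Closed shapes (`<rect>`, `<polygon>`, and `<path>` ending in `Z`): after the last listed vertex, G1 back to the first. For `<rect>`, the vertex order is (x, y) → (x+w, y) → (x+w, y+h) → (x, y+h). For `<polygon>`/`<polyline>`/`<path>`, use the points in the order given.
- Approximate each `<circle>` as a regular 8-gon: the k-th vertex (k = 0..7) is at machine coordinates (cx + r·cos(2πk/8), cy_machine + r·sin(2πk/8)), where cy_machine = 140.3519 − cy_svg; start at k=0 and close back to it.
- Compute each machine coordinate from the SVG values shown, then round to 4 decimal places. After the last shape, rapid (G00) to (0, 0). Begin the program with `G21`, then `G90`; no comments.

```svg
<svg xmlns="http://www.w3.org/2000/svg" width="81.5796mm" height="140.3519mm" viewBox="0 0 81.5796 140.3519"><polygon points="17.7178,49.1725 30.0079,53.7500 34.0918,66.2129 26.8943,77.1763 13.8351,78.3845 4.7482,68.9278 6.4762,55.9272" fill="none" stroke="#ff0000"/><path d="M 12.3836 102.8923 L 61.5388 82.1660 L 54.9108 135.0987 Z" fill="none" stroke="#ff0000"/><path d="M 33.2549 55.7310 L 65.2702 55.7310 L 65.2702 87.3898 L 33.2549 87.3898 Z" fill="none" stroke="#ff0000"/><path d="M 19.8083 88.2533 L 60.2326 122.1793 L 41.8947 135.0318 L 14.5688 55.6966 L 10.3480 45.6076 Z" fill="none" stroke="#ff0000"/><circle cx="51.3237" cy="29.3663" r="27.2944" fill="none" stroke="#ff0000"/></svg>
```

Since the viewBox matches the mm dimensions, user units are millimetres directly. The only transform is the Y-flip y_m = 140.3519 − y_svg.

Shape 1 is a regular polygon drawn with `<polygon>`. Its stroke #ff0000 means engrave at S360, F2044. After flipping Y the toolpath is (17.7178,91.1794) → (30.0079,86.6019) → (34.0918,74.1390) → (26.8943,63.1756) → (13.8351,61.9674) → (4.7482,71.4241) → (6.4762,84.4247) → (17.7178,91.1794), returning to the start.

Shape 2 is a regular polygon drawn with `<path>`. Its stroke #ff0000 means engrave at S360, F2044. After flipping Y the toolpath is (12.3836,37.4596) → (61.5388,58.1859) → (54.9108,5.2532) → (12.3836,37.4596), returning to the start.

Shape 3 is a rectangle drawn with `<path>`. Its stroke #ff0000 means engrave at S360, F2044. After flipping Y the toolpath is (33.2549,84.6209) → (65.2702,84.6209) → (65.2702,52.9621) → (33.2549,52.9621) → (33.2549,84.6209), returning to the start.

Shape 4 is a closed polygon drawn with `<path>`. Its stroke #ff0000 means engrave at S360, F2044. After flipping Y the toolpath is (19.8083,52.0986) → (60.2326,18.1726) → (41.8947,5.3201) → (14.5688,84.6553) → (10.3480,94.7443) → (19.8083,52.0986), returning to the start.

Shape 5 is a circle drawn with `<circle>`. Its stroke #ff0000 means engrave at S360, F2044. After flipping Y the toolpath is (78.6181,110.9856) → (70.6238,130.2857) → (51.3237,138.2800) → (32.0236,130.2857) → (24.0293,110.9856) → (32.0236,91.6855) → (51.3237,83.6912) → (70.6238,91.6855) → (78.6181,110.9856), returning to the start.

G21
G90
G00 X17.7178 Y91.1794
M3 S360
G1 X30.0079 Y86.6019 F2044
G1 X34.0918 Y74.1390 F2044
G1 X26.8943 Y63.1756 F2044
G1 X13.8351 Y61.9674 F2044
G1 X4.7482 Y71.4241 F2044
G1 X6.4762 Y84.4247 F2044
G1 X17.7178 Y91.1794 F2044
M5
G00 X12.3836 Y37.4596
M3 S360
G1 X61.5388 Y58.1859 F2044
G1 X54.9108 Y5.2532 F2044
G1 X12.3836 Y37.4596 F2044
M5
G00 X33.2549 Y84.6209
M3 S360
G1 X65.2702 Y84.6209 F2044
G1 X65.2702 Y52.9621 F2044
G1 X33.2549 Y52.9621 F2044
G1 X33.2549 Y84.6209 F2044
M5
G00 X19.8083 Y52.0986
M3 S360
G1 X60.2326 Y18.1726 F2044
G1 X41.8947 Y5.3201 F2044
G1 X14.5688 Y84.6553 F2044
G1 X10.3480 Y94.7443 F2044
G1 X19.8083 Y52.0986 F2044
M5
G00 X78.6181 Y110.9856
M3 S360
G1 X70.6238 Y130.2857 F2044
G1 X51.3237 Y138.2800 F2044
G1 X32.0236 Y130.2857 F2044
G1 X24.0293 Y110.9856 F2044
G1 X32.0236 Y91.6855 F2044
G1 X51.3237 Y83.6912 F2044
G1 X70.6238 Y91.6855 F2044
G1 X78.6181 Y110.9856 F2044
M5
G00 X0.0000 Y0.0000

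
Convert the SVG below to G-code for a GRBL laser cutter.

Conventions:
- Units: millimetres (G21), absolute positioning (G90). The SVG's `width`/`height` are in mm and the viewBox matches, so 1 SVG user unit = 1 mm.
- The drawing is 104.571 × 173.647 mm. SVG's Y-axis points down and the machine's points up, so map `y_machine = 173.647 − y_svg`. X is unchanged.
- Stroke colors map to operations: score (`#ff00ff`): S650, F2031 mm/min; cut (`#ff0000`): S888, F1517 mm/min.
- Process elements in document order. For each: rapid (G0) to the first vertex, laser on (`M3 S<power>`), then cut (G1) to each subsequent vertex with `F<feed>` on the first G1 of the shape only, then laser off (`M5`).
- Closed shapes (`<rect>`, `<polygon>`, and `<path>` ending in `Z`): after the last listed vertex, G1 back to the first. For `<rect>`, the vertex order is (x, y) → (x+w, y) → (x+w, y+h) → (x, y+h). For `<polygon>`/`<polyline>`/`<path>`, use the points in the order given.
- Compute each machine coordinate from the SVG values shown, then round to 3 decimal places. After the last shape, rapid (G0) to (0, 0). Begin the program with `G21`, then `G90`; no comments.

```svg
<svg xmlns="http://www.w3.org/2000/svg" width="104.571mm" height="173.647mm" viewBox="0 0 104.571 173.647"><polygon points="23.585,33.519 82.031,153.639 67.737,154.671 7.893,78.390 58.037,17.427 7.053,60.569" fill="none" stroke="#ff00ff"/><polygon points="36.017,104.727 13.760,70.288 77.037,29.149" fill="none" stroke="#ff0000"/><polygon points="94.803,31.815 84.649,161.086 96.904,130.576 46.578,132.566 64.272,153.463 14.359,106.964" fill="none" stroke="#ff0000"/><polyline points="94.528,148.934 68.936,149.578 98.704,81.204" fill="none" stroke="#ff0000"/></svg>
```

Since the viewBox matches the mm dimensions, user units are millimetres directly. The only transform is the Y-flip y_m = 173.647 − y_svg.

Shape 1 is a closed polygon drawn with `<polygon>`. Its stroke #ff00ff means score at S650, F2031. After flipping Y the toolpath is (23.585,140.128) → (82.031,20.008) → (67.737,18.976) → (7.893,95.257) → (58.037,156.220) → (7.053,113.078) → (23.585,140.128), returning to the start.

Shape 2 is a closed polygon drawn with `<polygon>`. Its stroke #ff0000 means cut at S888, F1517. After flipping Y the toolpath is (36.017,68.920) → (13.760,103.359) → (77.037,144.498) → (36.017,68.920), returning to the start.

Shape 3 is a closed polygon drawn with `<polygon>`. Its stroke #ff0000 means cut at S888, F1517. After flipping Y the toolpath is (94.803,141.832) → (84.649,12.561) → (96.904,43.071) → (46.578,41.081) → (64.272,20.184) → (14.359,66.683) → (94.803,141.832), returning to the start.

Shape 4 is a open polyline drawn with `<polyline>`. Its stroke #ff0000 means cut at S888, F1517. After flipping Y the toolpath is (94.528,24.713) → (68.936,24.069) → (98.704,92.443).

G21
G90
G0 X23.585 Y140.128
M3 S650
G1 X82.031 Y20.008 F2031
G1 X67.737 Y18.976
G1 X7.893 Y95.257
G1 X58.037 Y156.220
G1 X7.053 Y113.078
G1 X23.585 Y140.128
M5
G0 X36.017 Y68.920
M3 S888
G1 X13.760 Y103.359 F1517
G1 X77.037 Y144.498
G1 X36.017 Y68.920
M5
G0 X94.803 Y141.832
M3 S888
G1 X84.649 Y12.561 F1517
G1 X96.904 Y43.071
G1 X46.578 Y41.081
G1 X64.272 Y20.184
G1 X14.359 Y66.683
G1 X94.803 Y141.832
M5
G0 X94.528 Y24.713
M3 S888
G1 X68.936 Y24.069 F1517
G1 X98.704 Y92.443
M5
G0 X0.000 Y0.000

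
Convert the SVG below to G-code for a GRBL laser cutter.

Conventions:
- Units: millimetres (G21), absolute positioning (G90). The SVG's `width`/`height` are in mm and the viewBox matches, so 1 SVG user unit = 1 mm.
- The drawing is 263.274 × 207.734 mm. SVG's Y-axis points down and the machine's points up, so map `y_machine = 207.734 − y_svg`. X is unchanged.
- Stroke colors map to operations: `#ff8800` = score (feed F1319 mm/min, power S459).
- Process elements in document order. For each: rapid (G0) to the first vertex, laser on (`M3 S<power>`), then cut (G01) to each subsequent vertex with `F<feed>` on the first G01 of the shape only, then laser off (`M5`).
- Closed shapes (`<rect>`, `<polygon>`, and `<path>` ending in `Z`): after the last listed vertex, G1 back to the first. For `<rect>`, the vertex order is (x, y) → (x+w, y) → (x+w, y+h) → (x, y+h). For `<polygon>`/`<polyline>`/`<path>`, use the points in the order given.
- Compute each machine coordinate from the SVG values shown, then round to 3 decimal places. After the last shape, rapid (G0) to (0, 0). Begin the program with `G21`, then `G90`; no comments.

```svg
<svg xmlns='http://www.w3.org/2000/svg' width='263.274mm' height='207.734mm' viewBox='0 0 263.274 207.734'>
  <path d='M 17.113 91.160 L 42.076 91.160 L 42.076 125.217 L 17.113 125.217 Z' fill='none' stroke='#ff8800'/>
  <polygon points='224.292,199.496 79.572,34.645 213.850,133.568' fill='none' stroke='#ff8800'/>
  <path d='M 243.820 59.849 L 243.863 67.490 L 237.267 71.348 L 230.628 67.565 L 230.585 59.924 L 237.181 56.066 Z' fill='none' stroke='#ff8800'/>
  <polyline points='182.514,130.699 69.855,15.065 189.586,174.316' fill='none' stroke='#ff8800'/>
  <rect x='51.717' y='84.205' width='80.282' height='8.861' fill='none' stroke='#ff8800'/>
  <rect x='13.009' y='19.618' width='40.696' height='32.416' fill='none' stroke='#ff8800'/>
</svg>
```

G21
G90
G0 X17.113 Y116.574
M3 S459
G01 X42.076 Y116.574 F1319
G01 X42.076 Y82.517
G01 X17.113 Y82.517
G01 X17.113 Y116.574
M5
G0 X224.292 Y8.238
M3 S459
G01 X79.572 Y173.089 F1319
G01 X213.850 Y74.166
G01 X224.292 Y8.238
M5
G0 X243.820 Y147.885
M3 S459
G01 X243.863 Y140.244 F1319
G01 X237.267 Y136.386
G01 X230.628 Y140.169
G01 X230.585 Y147.810
G01 X237.181 Y151.668
G01 X243.820 Y147.885
M5
G0 X182.514 Y77.035
M3 S459
G01 X69.855 Y192.669 F1319
G01 X189.586 Y33.418
M5
G0 X51.717 Y123.529
M3 S459
G01 X131.999 Y123.529 F1319
G01 X131.999 Y114.668
G01 X51.717 Y114.668
G01 X51.717 Y123.529
M5
G0 X13.009 Y188.116
M3 S459
G01 X53.705 Y188.116 F1319
G01 X53.705 Y155.700
G01 X13.009 Y155.700
G01 X13.009 Y188.116
M5
G0 X0.000 Y0.000

Since the viewBox matches the mm dimensions, user units are millimetres directly. The only transform is the Y-flip y_m = 207.734 − y_svg.

Shape 1 is a rectangle drawn with `<path>`. Its stroke #ff8800 means score at S459, F1319. After flipping Y the toolpath is (17.113,116.574) → (42.076,116.574) → (42.076,82.517) → (17.113,82.517) → (17.113,116.574), returning to the start.

Shape 2 is a closed polygon drawn with `<polygon>`. Its stroke #ff8800 means score at S459, F1319. After flipping Y the toolpath is (224.292,8.238) → (79.572,173.089) → (213.850,74.166) → (224.292,8.238), returning to the start.

Shape 3 is a regular polygon drawn with `<path>`. Its stroke #ff8800 means score at S459, F1319. After flipping Y the toolpath is (243.820,147.885) → (243.863,140.244) → (237.267,136.386) → (230.628,140.169) → (230.585,147.810) → (237.181,151.668) → (243.820,147.885), returning to the start.

Shape 4 is a open polyline drawn with `<polyline>`. Its stroke #ff8800 means score at S459, F1319. After flipping Y the toolpath is (182.514,77.035) → (69.855,192.669) → (189.586,33.418).

Shape 5 is a rectangle drawn with `<rect>`. Its stroke #ff8800 means score at S459, F1319. After flipping Y the toolpath is (51.717,123.529) → (131.999,123.529) → (131.999,114.668) → (51.717,114.668) → (51.717,123.529), returning to the start.

Shape 6 is a rectangle drawn with `<rect>`. Its stroke #ff8800 means score at S459, F1319. After flipping Y the toolpath is (13.009,188.116) → (53.705,188.116) → (53.705,155.700) → (13.009,155.700) → (13.009,188.116), returning to the start.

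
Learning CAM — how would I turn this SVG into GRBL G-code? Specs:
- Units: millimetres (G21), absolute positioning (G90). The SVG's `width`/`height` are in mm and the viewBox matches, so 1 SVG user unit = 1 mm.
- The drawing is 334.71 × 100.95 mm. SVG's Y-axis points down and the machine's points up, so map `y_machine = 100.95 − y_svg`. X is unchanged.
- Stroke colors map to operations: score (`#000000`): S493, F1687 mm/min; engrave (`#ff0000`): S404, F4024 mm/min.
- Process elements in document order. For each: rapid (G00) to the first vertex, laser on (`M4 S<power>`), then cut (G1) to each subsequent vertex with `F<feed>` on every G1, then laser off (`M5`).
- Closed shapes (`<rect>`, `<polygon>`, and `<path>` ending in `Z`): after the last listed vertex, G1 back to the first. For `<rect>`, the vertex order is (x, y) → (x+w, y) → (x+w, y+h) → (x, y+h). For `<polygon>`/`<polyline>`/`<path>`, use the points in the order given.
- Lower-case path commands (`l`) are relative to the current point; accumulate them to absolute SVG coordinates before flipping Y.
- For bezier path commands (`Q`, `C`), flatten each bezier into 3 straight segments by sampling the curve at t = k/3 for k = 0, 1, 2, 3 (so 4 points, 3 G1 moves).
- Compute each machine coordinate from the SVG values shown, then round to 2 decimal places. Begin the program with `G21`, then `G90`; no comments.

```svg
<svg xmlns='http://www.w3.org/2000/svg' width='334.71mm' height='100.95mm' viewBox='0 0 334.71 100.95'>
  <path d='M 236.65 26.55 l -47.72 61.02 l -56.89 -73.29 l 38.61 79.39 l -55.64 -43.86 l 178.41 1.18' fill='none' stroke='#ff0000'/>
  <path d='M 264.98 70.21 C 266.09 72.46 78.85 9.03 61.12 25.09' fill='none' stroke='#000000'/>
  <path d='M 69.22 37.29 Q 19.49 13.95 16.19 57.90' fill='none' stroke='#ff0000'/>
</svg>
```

viewBox `0 0 334.71 100.95` with mm width/height → 1 unit = 1 mm. Flip: y_m = 100.95 − y_svg.

**Shape 1** — `<path>` open polyline, stroke `#ff0000` → engrave (S404, F4024). Machine vertices: (236.65,74.40) → (188.93,13.38) → (132.04,86.67) → (170.65,7.28) → (115.01,51.14) → (293.42,49.96). Open path.

**Shape 2** — `<path>` cubic bezier, stroke `#000000` → score (S493, F1687). Control points (SVG): P0=(264.98,70.21), P1=(266.09,72.46), P2=(78.85,9.03), P3=(61.12,25.09); sampled at t=k/3. Machine vertices: (264.98,30.74) → (216.56,45.01) → (122.10,70.80) → (61.12,75.86). Open path.

**Shape 3** — `<path>` quadratic bezier, stroke `#ff0000` → engrave (S404, F4024). Control points (SVG): P0=(69.22,37.29), P1=(19.49,13.95), P2=(16.19,57.90); sampled at t=k/3. Machine vertices: (69.22,63.66) → (41.23,71.74) → (23.55,64.87) → (16.19,43.05). Open path.

G21
G90
G00 X236.65 Y74.40
M4 S404
G1 X188.93 Y13.38 F4024
G1 X132.04 Y86.67 F4024
G1 X170.65 Y7.28 F4024
G1 X115.01 Y51.14 F4024
G1 X293.42 Y49.96 F4024
M5
G00 X264.98 Y30.74
M4 S493
G1 X216.56 Y45.01 F1687
G1 X122.10 Y70.80 F1687
G1 X61.12 Y75.86 F1687
M5
G00 X69.22 Y63.66
M4 S404
G1 X41.23 Y71.74 F4024
G1 X23.55 Y64.87 F4024
G1 X16.19 Y43.05 F4024
M5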